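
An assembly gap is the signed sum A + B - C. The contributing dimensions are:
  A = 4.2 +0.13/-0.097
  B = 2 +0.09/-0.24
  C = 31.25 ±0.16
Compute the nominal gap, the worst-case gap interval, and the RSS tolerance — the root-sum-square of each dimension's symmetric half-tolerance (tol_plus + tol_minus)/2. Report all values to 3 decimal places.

nominal=-25.050 wc=[-25.547,-24.670] rss=0.256

Stack each dimension's contribution:
  +A: nom +4.200 → Σnom=4.200; wc +0.130/-0.097 → slack +0.130/-0.097; half-tol=0.114, Σhalf²=0.012882
  +B: nom +2.000 → Σnom=6.200; wc +0.090/-0.240 → slack +0.220/-0.337; half-tol=0.165, Σhalf²=0.040107
  -C: nom -31.250 → Σnom=-25.050; wc +0.160/-0.160 → slack +0.380/-0.497; half-tol=0.160, Σhalf²=0.065707
Nominal = -25.050. Worst-case = [-25.050 - 0.497, -25.050 + 0.380] = [-25.547, -24.670]. RSS = √0.065707 = 0.256.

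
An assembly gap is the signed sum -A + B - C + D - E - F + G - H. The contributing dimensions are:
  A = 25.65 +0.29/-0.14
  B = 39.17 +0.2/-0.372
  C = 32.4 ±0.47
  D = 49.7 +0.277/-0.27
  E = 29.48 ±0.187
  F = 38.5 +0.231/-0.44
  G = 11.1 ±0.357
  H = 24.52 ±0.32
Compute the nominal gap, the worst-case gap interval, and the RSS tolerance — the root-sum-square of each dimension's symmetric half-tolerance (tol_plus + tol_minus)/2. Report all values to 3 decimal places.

nominal=-50.580 wc=[-53.077,-48.189] rss=0.895

Stack each dimension's contribution:
  -A: nom -25.650 → Σnom=-25.650; wc +0.140/-0.290 → slack +0.140/-0.290; half-tol=0.215, Σhalf²=0.046225
  +B: nom +39.170 → Σnom=13.520; wc +0.200/-0.372 → slack +0.340/-0.662; half-tol=0.286, Σhalf²=0.128021
  -C: nom -32.400 → Σnom=-18.880; wc +0.470/-0.470 → slack +0.810/-1.132; half-tol=0.470, Σhalf²=0.348921
  +D: nom +49.700 → Σnom=30.820; wc +0.277/-0.270 → slack +1.087/-1.402; half-tol=0.274, Σhalf²=0.423723
  -E: nom -29.480 → Σnom=1.340; wc +0.187/-0.187 → slack +1.274/-1.589; half-tol=0.187, Σhalf²=0.458692
  -F: nom -38.500 → Σnom=-37.160; wc +0.440/-0.231 → slack +1.714/-1.820; half-tol=0.336, Σhalf²=0.571253
  +G: nom +11.100 → Σnom=-26.060; wc +0.357/-0.357 → slack +2.071/-2.177; half-tol=0.357, Σhalf²=0.698702
  -H: nom -24.520 → Σnom=-50.580; wc +0.320/-0.320 → slack +2.391/-2.497; half-tol=0.320, Σhalf²=0.801102
Nominal = -50.580. Worst-case = [-50.580 - 2.497, -50.580 + 2.391] = [-53.077, -48.189]. RSS = √0.801102 = 0.895.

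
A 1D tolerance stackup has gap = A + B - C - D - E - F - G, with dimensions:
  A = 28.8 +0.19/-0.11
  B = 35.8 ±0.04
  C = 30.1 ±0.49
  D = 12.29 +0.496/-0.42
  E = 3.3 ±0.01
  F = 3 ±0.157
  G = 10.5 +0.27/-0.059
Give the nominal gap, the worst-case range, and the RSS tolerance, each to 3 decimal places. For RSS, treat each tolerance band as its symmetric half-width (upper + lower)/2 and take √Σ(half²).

Stack each dimension's contribution:
  +A: nom +28.800 → Σnom=28.800; wc +0.190/-0.110 → slack +0.190/-0.110; half-tol=0.150, Σhalf²=0.022500
  +B: nom +35.800 → Σnom=64.600; wc +0.040/-0.040 → slack +0.230/-0.150; half-tol=0.040, Σhalf²=0.024100
  -C: nom -30.100 → Σnom=34.500; wc +0.490/-0.490 → slack +0.720/-0.640; half-tol=0.490, Σhalf²=0.264200
  -D: nom -12.290 → Σnom=22.210; wc +0.420/-0.496 → slack +1.140/-1.136; half-tol=0.458, Σhalf²=0.473964
  -E: nom -3.300 → Σnom=18.910; wc +0.010/-0.010 → slack +1.150/-1.146; half-tol=0.010, Σhalf²=0.474064
  -F: nom -3.000 → Σnom=15.910; wc +0.157/-0.157 → slack +1.307/-1.303; half-tol=0.157, Σhalf²=0.498713
  -G: nom -10.500 → Σnom=5.410; wc +0.059/-0.270 → slack +1.366/-1.573; half-tol=0.165, Σhalf²=0.525773
Nominal = 5.410. Worst-case = [5.410 - 1.573, 5.410 + 1.366] = [3.837, 6.776]. RSS = √0.525773 = 0.725.

nominal=5.410 wc=[3.837,6.776] rss=0.725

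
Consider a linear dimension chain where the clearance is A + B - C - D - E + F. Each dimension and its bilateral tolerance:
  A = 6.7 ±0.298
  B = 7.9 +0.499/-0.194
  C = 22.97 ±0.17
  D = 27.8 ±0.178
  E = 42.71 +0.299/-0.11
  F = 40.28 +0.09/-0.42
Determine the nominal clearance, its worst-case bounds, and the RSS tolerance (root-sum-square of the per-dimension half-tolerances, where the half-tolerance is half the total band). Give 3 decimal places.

Stack each dimension's contribution:
  +A: nom +6.700 → Σnom=6.700; wc +0.298/-0.298 → slack +0.298/-0.298; half-tol=0.298, Σhalf²=0.088804
  +B: nom +7.900 → Σnom=14.600; wc +0.499/-0.194 → slack +0.797/-0.492; half-tol=0.347, Σhalf²=0.208866
  -C: nom -22.970 → Σnom=-8.370; wc +0.170/-0.170 → slack +0.967/-0.662; half-tol=0.170, Σhalf²=0.237766
  -D: nom -27.800 → Σnom=-36.170; wc +0.178/-0.178 → slack +1.145/-0.840; half-tol=0.178, Σhalf²=0.269450
  -E: nom -42.710 → Σnom=-78.880; wc +0.110/-0.299 → slack +1.255/-1.139; half-tol=0.204, Σhalf²=0.311271
  +F: nom +40.280 → Σnom=-38.600; wc +0.090/-0.420 → slack +1.345/-1.559; half-tol=0.255, Σhalf²=0.376296
Nominal = -38.600. Worst-case = [-38.600 - 1.559, -38.600 + 1.345] = [-40.159, -37.255]. RSS = √0.376296 = 0.613.

nominal=-38.600 wc=[-40.159,-37.255] rss=0.613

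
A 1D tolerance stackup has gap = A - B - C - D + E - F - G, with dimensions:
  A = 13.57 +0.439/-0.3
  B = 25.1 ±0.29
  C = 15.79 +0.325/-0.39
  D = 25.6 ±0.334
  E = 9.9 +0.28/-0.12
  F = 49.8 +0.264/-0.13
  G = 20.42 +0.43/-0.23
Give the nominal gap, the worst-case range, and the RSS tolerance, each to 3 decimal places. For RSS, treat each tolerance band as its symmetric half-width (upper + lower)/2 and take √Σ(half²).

nominal=-113.240 wc=[-115.303,-111.147] rss=0.805

Stack each dimension's contribution:
  +A: nom +13.570 → Σnom=13.570; wc +0.439/-0.300 → slack +0.439/-0.300; half-tol=0.369, Σhalf²=0.136530
  -B: nom -25.100 → Σnom=-11.530; wc +0.290/-0.290 → slack +0.729/-0.590; half-tol=0.290, Σhalf²=0.220630
  -C: nom -15.790 → Σnom=-27.320; wc +0.390/-0.325 → slack +1.119/-0.915; half-tol=0.358, Σhalf²=0.348437
  -D: nom -25.600 → Σnom=-52.920; wc +0.334/-0.334 → slack +1.453/-1.249; half-tol=0.334, Σhalf²=0.459993
  +E: nom +9.900 → Σnom=-43.020; wc +0.280/-0.120 → slack +1.733/-1.369; half-tol=0.200, Σhalf²=0.499993
  -F: nom -49.800 → Σnom=-92.820; wc +0.130/-0.264 → slack +1.863/-1.633; half-tol=0.197, Σhalf²=0.538802
  -G: nom -20.420 → Σnom=-113.240; wc +0.230/-0.430 → slack +2.093/-2.063; half-tol=0.330, Σhalf²=0.647702
Nominal = -113.240. Worst-case = [-113.240 - 2.063, -113.240 + 2.093] = [-115.303, -111.147]. RSS = √0.647702 = 0.805.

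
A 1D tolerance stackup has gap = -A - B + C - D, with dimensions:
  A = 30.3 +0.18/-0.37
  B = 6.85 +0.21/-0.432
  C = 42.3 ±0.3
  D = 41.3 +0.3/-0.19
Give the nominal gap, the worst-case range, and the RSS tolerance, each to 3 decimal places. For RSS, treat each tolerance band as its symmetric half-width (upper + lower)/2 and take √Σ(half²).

Stack each dimension's contribution:
  -A: nom -30.300 → Σnom=-30.300; wc +0.370/-0.180 → slack +0.370/-0.180; half-tol=0.275, Σhalf²=0.075625
  -B: nom -6.850 → Σnom=-37.150; wc +0.432/-0.210 → slack +0.802/-0.390; half-tol=0.321, Σhalf²=0.178666
  +C: nom +42.300 → Σnom=5.150; wc +0.300/-0.300 → slack +1.102/-0.690; half-tol=0.300, Σhalf²=0.268666
  -D: nom -41.300 → Σnom=-36.150; wc +0.190/-0.300 → slack +1.292/-0.990; half-tol=0.245, Σhalf²=0.328691
Nominal = -36.150. Worst-case = [-36.150 - 0.990, -36.150 + 1.292] = [-37.140, -34.858]. RSS = √0.328691 = 0.573.

nominal=-36.150 wc=[-37.140,-34.858] rss=0.573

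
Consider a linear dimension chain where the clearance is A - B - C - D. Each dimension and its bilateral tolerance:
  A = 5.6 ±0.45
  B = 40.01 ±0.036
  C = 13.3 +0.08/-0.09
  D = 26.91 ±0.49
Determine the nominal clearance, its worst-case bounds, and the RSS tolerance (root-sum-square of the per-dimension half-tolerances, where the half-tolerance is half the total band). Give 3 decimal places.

nominal=-74.620 wc=[-75.676,-73.554] rss=0.672

Stack each dimension's contribution:
  +A: nom +5.600 → Σnom=5.600; wc +0.450/-0.450 → slack +0.450/-0.450; half-tol=0.450, Σhalf²=0.202500
  -B: nom -40.010 → Σnom=-34.410; wc +0.036/-0.036 → slack +0.486/-0.486; half-tol=0.036, Σhalf²=0.203796
  -C: nom -13.300 → Σnom=-47.710; wc +0.090/-0.080 → slack +0.576/-0.566; half-tol=0.085, Σhalf²=0.211021
  -D: nom -26.910 → Σnom=-74.620; wc +0.490/-0.490 → slack +1.066/-1.056; half-tol=0.490, Σhalf²=0.451121
Nominal = -74.620. Worst-case = [-74.620 - 1.056, -74.620 + 1.066] = [-75.676, -73.554]. RSS = √0.451121 = 0.672.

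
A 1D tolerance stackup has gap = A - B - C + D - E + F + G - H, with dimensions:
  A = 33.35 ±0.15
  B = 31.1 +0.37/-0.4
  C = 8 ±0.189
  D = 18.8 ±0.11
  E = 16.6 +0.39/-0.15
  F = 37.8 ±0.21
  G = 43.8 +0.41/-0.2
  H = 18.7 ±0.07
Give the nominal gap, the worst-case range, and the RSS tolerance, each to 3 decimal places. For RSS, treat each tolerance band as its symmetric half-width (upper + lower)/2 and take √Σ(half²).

Stack each dimension's contribution:
  +A: nom +33.350 → Σnom=33.350; wc +0.150/-0.150 → slack +0.150/-0.150; half-tol=0.150, Σhalf²=0.022500
  -B: nom -31.100 → Σnom=2.250; wc +0.400/-0.370 → slack +0.550/-0.520; half-tol=0.385, Σhalf²=0.170725
  -C: nom -8.000 → Σnom=-5.750; wc +0.189/-0.189 → slack +0.739/-0.709; half-tol=0.189, Σhalf²=0.206446
  +D: nom +18.800 → Σnom=13.050; wc +0.110/-0.110 → slack +0.849/-0.819; half-tol=0.110, Σhalf²=0.218546
  -E: nom -16.600 → Σnom=-3.550; wc +0.150/-0.390 → slack +0.999/-1.209; half-tol=0.270, Σhalf²=0.291446
  +F: nom +37.800 → Σnom=34.250; wc +0.210/-0.210 → slack +1.209/-1.419; half-tol=0.210, Σhalf²=0.335546
  +G: nom +43.800 → Σnom=78.050; wc +0.410/-0.200 → slack +1.619/-1.619; half-tol=0.305, Σhalf²=0.428571
  -H: nom -18.700 → Σnom=59.350; wc +0.070/-0.070 → slack +1.689/-1.689; half-tol=0.070, Σhalf²=0.433471
Nominal = 59.350. Worst-case = [59.350 - 1.689, 59.350 + 1.689] = [57.661, 61.039]. RSS = √0.433471 = 0.658.

nominal=59.350 wc=[57.661,61.039] rss=0.658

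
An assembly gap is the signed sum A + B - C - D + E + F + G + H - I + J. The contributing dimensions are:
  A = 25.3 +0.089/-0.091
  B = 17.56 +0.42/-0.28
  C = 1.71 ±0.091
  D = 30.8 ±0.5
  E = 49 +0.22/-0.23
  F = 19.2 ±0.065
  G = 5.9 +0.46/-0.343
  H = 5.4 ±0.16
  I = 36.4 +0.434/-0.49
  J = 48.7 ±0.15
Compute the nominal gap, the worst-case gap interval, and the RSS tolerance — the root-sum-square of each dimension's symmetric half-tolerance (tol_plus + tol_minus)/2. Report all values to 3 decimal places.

nominal=102.150 wc=[99.806,104.795] rss=0.931

Stack each dimension's contribution:
  +A: nom +25.300 → Σnom=25.300; wc +0.089/-0.091 → slack +0.089/-0.091; half-tol=0.090, Σhalf²=0.008100
  +B: nom +17.560 → Σnom=42.860; wc +0.420/-0.280 → slack +0.509/-0.371; half-tol=0.350, Σhalf²=0.130600
  -C: nom -1.710 → Σnom=41.150; wc +0.091/-0.091 → slack +0.600/-0.462; half-tol=0.091, Σhalf²=0.138881
  -D: nom -30.800 → Σnom=10.350; wc +0.500/-0.500 → slack +1.100/-0.962; half-tol=0.500, Σhalf²=0.388881
  +E: nom +49.000 → Σnom=59.350; wc +0.220/-0.230 → slack +1.320/-1.192; half-tol=0.225, Σhalf²=0.439506
  +F: nom +19.200 → Σnom=78.550; wc +0.065/-0.065 → slack +1.385/-1.257; half-tol=0.065, Σhalf²=0.443731
  +G: nom +5.900 → Σnom=84.450; wc +0.460/-0.343 → slack +1.845/-1.600; half-tol=0.402, Σhalf²=0.604933
  +H: nom +5.400 → Σnom=89.850; wc +0.160/-0.160 → slack +2.005/-1.760; half-tol=0.160, Σhalf²=0.630533
  -I: nom -36.400 → Σnom=53.450; wc +0.490/-0.434 → slack +2.495/-2.194; half-tol=0.462, Σhalf²=0.843977
  +J: nom +48.700 → Σnom=102.150; wc +0.150/-0.150 → slack +2.645/-2.344; half-tol=0.150, Σhalf²=0.866477
Nominal = 102.150. Worst-case = [102.150 - 2.344, 102.150 + 2.645] = [99.806, 104.795]. RSS = √0.866477 = 0.931.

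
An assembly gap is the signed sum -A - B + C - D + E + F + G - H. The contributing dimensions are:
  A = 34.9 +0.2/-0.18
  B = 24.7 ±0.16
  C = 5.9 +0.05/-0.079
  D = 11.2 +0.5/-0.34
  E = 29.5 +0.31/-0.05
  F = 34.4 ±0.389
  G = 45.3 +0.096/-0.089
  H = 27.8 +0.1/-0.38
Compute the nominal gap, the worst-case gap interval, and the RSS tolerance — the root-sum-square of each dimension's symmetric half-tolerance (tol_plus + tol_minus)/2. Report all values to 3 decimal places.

Stack each dimension's contribution:
  -A: nom -34.900 → Σnom=-34.900; wc +0.180/-0.200 → slack +0.180/-0.200; half-tol=0.190, Σhalf²=0.036100
  -B: nom -24.700 → Σnom=-59.600; wc +0.160/-0.160 → slack +0.340/-0.360; half-tol=0.160, Σhalf²=0.061700
  +C: nom +5.900 → Σnom=-53.700; wc +0.050/-0.079 → slack +0.390/-0.439; half-tol=0.065, Σhalf²=0.065860
  -D: nom -11.200 → Σnom=-64.900; wc +0.340/-0.500 → slack +0.730/-0.939; half-tol=0.420, Σhalf²=0.242260
  +E: nom +29.500 → Σnom=-35.400; wc +0.310/-0.050 → slack +1.040/-0.989; half-tol=0.180, Σhalf²=0.274660
  +F: nom +34.400 → Σnom=-1.000; wc +0.389/-0.389 → slack +1.429/-1.378; half-tol=0.389, Σhalf²=0.425981
  +G: nom +45.300 → Σnom=44.300; wc +0.096/-0.089 → slack +1.525/-1.467; half-tol=0.092, Σhalf²=0.434538
  -H: nom -27.800 → Σnom=16.500; wc +0.380/-0.100 → slack +1.905/-1.567; half-tol=0.240, Σhalf²=0.492138
Nominal = 16.500. Worst-case = [16.500 - 1.567, 16.500 + 1.905] = [14.933, 18.405]. RSS = √0.492138 = 0.702.

nominal=16.500 wc=[14.933,18.405] rss=0.702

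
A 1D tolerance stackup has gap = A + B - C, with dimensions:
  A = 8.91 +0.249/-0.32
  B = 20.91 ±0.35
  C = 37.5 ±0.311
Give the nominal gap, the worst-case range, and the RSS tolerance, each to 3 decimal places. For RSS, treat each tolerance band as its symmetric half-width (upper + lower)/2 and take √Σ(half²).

nominal=-7.680 wc=[-8.661,-6.770] rss=0.548

Stack each dimension's contribution:
  +A: nom +8.910 → Σnom=8.910; wc +0.249/-0.320 → slack +0.249/-0.320; half-tol=0.284, Σhalf²=0.080940
  +B: nom +20.910 → Σnom=29.820; wc +0.350/-0.350 → slack +0.599/-0.670; half-tol=0.350, Σhalf²=0.203440
  -C: nom -37.500 → Σnom=-7.680; wc +0.311/-0.311 → slack +0.910/-0.981; half-tol=0.311, Σhalf²=0.300161
Nominal = -7.680. Worst-case = [-7.680 - 0.981, -7.680 + 0.910] = [-8.661, -6.770]. RSS = √0.300161 = 0.548.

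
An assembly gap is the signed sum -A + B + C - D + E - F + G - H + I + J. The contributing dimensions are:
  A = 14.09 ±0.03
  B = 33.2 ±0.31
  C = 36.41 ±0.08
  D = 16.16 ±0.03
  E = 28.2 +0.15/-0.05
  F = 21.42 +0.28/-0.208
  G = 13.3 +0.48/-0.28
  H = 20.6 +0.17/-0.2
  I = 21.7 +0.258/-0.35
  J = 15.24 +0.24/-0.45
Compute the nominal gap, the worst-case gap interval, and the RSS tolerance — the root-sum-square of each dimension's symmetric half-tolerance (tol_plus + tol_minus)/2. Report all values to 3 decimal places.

Stack each dimension's contribution:
  -A: nom -14.090 → Σnom=-14.090; wc +0.030/-0.030 → slack +0.030/-0.030; half-tol=0.030, Σhalf²=0.000900
  +B: nom +33.200 → Σnom=19.110; wc +0.310/-0.310 → slack +0.340/-0.340; half-tol=0.310, Σhalf²=0.097000
  +C: nom +36.410 → Σnom=55.520; wc +0.080/-0.080 → slack +0.420/-0.420; half-tol=0.080, Σhalf²=0.103400
  -D: nom -16.160 → Σnom=39.360; wc +0.030/-0.030 → slack +0.450/-0.450; half-tol=0.030, Σhalf²=0.104300
  +E: nom +28.200 → Σnom=67.560; wc +0.150/-0.050 → slack +0.600/-0.500; half-tol=0.100, Σhalf²=0.114300
  -F: nom -21.420 → Σnom=46.140; wc +0.208/-0.280 → slack +0.808/-0.780; half-tol=0.244, Σhalf²=0.173836
  +G: nom +13.300 → Σnom=59.440; wc +0.480/-0.280 → slack +1.288/-1.060; half-tol=0.380, Σhalf²=0.318236
  -H: nom -20.600 → Σnom=38.840; wc +0.200/-0.170 → slack +1.488/-1.230; half-tol=0.185, Σhalf²=0.352461
  +I: nom +21.700 → Σnom=60.540; wc +0.258/-0.350 → slack +1.746/-1.580; half-tol=0.304, Σhalf²=0.444877
  +J: nom +15.240 → Σnom=75.780; wc +0.240/-0.450 → slack +1.986/-2.030; half-tol=0.345, Σhalf²=0.563902
Nominal = 75.780. Worst-case = [75.780 - 2.030, 75.780 + 1.986] = [73.750, 77.766]. RSS = √0.563902 = 0.751.

nominal=75.780 wc=[73.750,77.766] rss=0.751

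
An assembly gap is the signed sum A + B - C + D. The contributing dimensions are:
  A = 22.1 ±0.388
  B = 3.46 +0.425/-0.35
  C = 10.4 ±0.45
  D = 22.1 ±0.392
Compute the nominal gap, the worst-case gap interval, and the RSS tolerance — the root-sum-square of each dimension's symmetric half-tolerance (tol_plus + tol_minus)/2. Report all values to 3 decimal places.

Stack each dimension's contribution:
  +A: nom +22.100 → Σnom=22.100; wc +0.388/-0.388 → slack +0.388/-0.388; half-tol=0.388, Σhalf²=0.150544
  +B: nom +3.460 → Σnom=25.560; wc +0.425/-0.350 → slack +0.813/-0.738; half-tol=0.387, Σhalf²=0.300700
  -C: nom -10.400 → Σnom=15.160; wc +0.450/-0.450 → slack +1.263/-1.188; half-tol=0.450, Σhalf²=0.503200
  +D: nom +22.100 → Σnom=37.260; wc +0.392/-0.392 → slack +1.655/-1.580; half-tol=0.392, Σhalf²=0.656864
Nominal = 37.260. Worst-case = [37.260 - 1.580, 37.260 + 1.655] = [35.680, 38.915]. RSS = √0.656864 = 0.810.

nominal=37.260 wc=[35.680,38.915] rss=0.810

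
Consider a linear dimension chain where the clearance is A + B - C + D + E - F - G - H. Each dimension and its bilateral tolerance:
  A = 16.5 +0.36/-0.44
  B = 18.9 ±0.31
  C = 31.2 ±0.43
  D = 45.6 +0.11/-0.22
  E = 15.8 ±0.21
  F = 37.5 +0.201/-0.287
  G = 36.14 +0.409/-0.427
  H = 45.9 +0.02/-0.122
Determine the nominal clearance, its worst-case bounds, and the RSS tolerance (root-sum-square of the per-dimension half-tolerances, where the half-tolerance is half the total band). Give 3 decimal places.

nominal=-53.940 wc=[-56.180,-51.684] rss=0.867

Stack each dimension's contribution:
  +A: nom +16.500 → Σnom=16.500; wc +0.360/-0.440 → slack +0.360/-0.440; half-tol=0.400, Σhalf²=0.160000
  +B: nom +18.900 → Σnom=35.400; wc +0.310/-0.310 → slack +0.670/-0.750; half-tol=0.310, Σhalf²=0.256100
  -C: nom -31.200 → Σnom=4.200; wc +0.430/-0.430 → slack +1.100/-1.180; half-tol=0.430, Σhalf²=0.441000
  +D: nom +45.600 → Σnom=49.800; wc +0.110/-0.220 → slack +1.210/-1.400; half-tol=0.165, Σhalf²=0.468225
  +E: nom +15.800 → Σnom=65.600; wc +0.210/-0.210 → slack +1.420/-1.610; half-tol=0.210, Σhalf²=0.512325
  -F: nom -37.500 → Σnom=28.100; wc +0.287/-0.201 → slack +1.707/-1.811; half-tol=0.244, Σhalf²=0.571861
  -G: nom -36.140 → Σnom=-8.040; wc +0.427/-0.409 → slack +2.134/-2.220; half-tol=0.418, Σhalf²=0.746585
  -H: nom -45.900 → Σnom=-53.940; wc +0.122/-0.020 → slack +2.256/-2.240; half-tol=0.071, Σhalf²=0.751626
Nominal = -53.940. Worst-case = [-53.940 - 2.240, -53.940 + 2.256] = [-56.180, -51.684]. RSS = √0.751626 = 0.867.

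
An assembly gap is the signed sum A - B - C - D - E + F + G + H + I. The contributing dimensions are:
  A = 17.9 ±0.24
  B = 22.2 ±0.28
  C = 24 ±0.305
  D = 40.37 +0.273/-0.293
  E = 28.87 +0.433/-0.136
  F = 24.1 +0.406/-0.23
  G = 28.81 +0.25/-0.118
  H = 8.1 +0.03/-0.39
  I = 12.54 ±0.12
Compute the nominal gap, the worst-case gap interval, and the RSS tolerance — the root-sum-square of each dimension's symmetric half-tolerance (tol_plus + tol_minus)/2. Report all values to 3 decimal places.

nominal=-23.990 wc=[-26.379,-21.930] rss=0.764

Stack each dimension's contribution:
  +A: nom +17.900 → Σnom=17.900; wc +0.240/-0.240 → slack +0.240/-0.240; half-tol=0.240, Σhalf²=0.057600
  -B: nom -22.200 → Σnom=-4.300; wc +0.280/-0.280 → slack +0.520/-0.520; half-tol=0.280, Σhalf²=0.136000
  -C: nom -24.000 → Σnom=-28.300; wc +0.305/-0.305 → slack +0.825/-0.825; half-tol=0.305, Σhalf²=0.229025
  -D: nom -40.370 → Σnom=-68.670; wc +0.293/-0.273 → slack +1.118/-1.098; half-tol=0.283, Σhalf²=0.309114
  -E: nom -28.870 → Σnom=-97.540; wc +0.136/-0.433 → slack +1.254/-1.531; half-tol=0.284, Σhalf²=0.390054
  +F: nom +24.100 → Σnom=-73.440; wc +0.406/-0.230 → slack +1.660/-1.761; half-tol=0.318, Σhalf²=0.491178
  +G: nom +28.810 → Σnom=-44.630; wc +0.250/-0.118 → slack +1.910/-1.879; half-tol=0.184, Σhalf²=0.525034
  +H: nom +8.100 → Σnom=-36.530; wc +0.030/-0.390 → slack +1.940/-2.269; half-tol=0.210, Σhalf²=0.569134
  +I: nom +12.540 → Σnom=-23.990; wc +0.120/-0.120 → slack +2.060/-2.389; half-tol=0.120, Σhalf²=0.583534
Nominal = -23.990. Worst-case = [-23.990 - 2.389, -23.990 + 2.060] = [-26.379, -21.930]. RSS = √0.583534 = 0.764.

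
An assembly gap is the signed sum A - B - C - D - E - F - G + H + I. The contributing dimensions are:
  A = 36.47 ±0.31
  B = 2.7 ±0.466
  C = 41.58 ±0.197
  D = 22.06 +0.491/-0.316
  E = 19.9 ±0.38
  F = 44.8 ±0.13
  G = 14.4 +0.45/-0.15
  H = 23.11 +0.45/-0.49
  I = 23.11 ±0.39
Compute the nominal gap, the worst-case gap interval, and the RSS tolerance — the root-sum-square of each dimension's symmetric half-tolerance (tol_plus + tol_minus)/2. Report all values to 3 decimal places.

Stack each dimension's contribution:
  +A: nom +36.470 → Σnom=36.470; wc +0.310/-0.310 → slack +0.310/-0.310; half-tol=0.310, Σhalf²=0.096100
  -B: nom -2.700 → Σnom=33.770; wc +0.466/-0.466 → slack +0.776/-0.776; half-tol=0.466, Σhalf²=0.313256
  -C: nom -41.580 → Σnom=-7.810; wc +0.197/-0.197 → slack +0.973/-0.973; half-tol=0.197, Σhalf²=0.352065
  -D: nom -22.060 → Σnom=-29.870; wc +0.316/-0.491 → slack +1.289/-1.464; half-tol=0.403, Σhalf²=0.514877
  -E: nom -19.900 → Σnom=-49.770; wc +0.380/-0.380 → slack +1.669/-1.844; half-tol=0.380, Σhalf²=0.659277
  -F: nom -44.800 → Σnom=-94.570; wc +0.130/-0.130 → slack +1.799/-1.974; half-tol=0.130, Σhalf²=0.676177
  -G: nom -14.400 → Σnom=-108.970; wc +0.150/-0.450 → slack +1.949/-2.424; half-tol=0.300, Σhalf²=0.766177
  +H: nom +23.110 → Σnom=-85.860; wc +0.450/-0.490 → slack +2.399/-2.914; half-tol=0.470, Σhalf²=0.987077
  +I: nom +23.110 → Σnom=-62.750; wc +0.390/-0.390 → slack +2.789/-3.304; half-tol=0.390, Σhalf²=1.139177
Nominal = -62.750. Worst-case = [-62.750 - 3.304, -62.750 + 2.789] = [-66.054, -59.961]. RSS = √1.139177 = 1.067.

nominal=-62.750 wc=[-66.054,-59.961] rss=1.067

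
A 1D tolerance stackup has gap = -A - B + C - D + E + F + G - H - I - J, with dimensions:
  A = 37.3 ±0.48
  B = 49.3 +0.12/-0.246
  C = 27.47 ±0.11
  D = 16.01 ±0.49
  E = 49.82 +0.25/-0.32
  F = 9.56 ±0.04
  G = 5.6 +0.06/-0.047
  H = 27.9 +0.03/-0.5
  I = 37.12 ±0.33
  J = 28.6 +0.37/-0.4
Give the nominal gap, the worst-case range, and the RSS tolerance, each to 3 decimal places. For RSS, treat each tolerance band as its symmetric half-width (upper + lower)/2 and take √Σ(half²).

nominal=-103.780 wc=[-106.117,-100.874] rss=0.964

Stack each dimension's contribution:
  -A: nom -37.300 → Σnom=-37.300; wc +0.480/-0.480 → slack +0.480/-0.480; half-tol=0.480, Σhalf²=0.230400
  -B: nom -49.300 → Σnom=-86.600; wc +0.246/-0.120 → slack +0.726/-0.600; half-tol=0.183, Σhalf²=0.263889
  +C: nom +27.470 → Σnom=-59.130; wc +0.110/-0.110 → slack +0.836/-0.710; half-tol=0.110, Σhalf²=0.275989
  -D: nom -16.010 → Σnom=-75.140; wc +0.490/-0.490 → slack +1.326/-1.200; half-tol=0.490, Σhalf²=0.516089
  +E: nom +49.820 → Σnom=-25.320; wc +0.250/-0.320 → slack +1.576/-1.520; half-tol=0.285, Σhalf²=0.597314
  +F: nom +9.560 → Σnom=-15.760; wc +0.040/-0.040 → slack +1.616/-1.560; half-tol=0.040, Σhalf²=0.598914
  +G: nom +5.600 → Σnom=-10.160; wc +0.060/-0.047 → slack +1.676/-1.607; half-tol=0.053, Σhalf²=0.601776
  -H: nom -27.900 → Σnom=-38.060; wc +0.500/-0.030 → slack +2.176/-1.637; half-tol=0.265, Σhalf²=0.672001
  -I: nom -37.120 → Σnom=-75.180; wc +0.330/-0.330 → slack +2.506/-1.967; half-tol=0.330, Σhalf²=0.780901
  -J: nom -28.600 → Σnom=-103.780; wc +0.400/-0.370 → slack +2.906/-2.337; half-tol=0.385, Σhalf²=0.929126
Nominal = -103.780. Worst-case = [-103.780 - 2.337, -103.780 + 2.906] = [-106.117, -100.874]. RSS = √0.929126 = 0.964.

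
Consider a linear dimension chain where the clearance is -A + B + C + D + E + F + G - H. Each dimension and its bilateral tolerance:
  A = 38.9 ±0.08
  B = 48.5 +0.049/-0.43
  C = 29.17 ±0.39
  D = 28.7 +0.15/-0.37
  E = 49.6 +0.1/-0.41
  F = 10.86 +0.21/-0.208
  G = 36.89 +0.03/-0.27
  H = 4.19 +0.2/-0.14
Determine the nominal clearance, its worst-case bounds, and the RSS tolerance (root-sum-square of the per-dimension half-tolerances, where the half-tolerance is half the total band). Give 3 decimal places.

Stack each dimension's contribution:
  -A: nom -38.900 → Σnom=-38.900; wc +0.080/-0.080 → slack +0.080/-0.080; half-tol=0.080, Σhalf²=0.006400
  +B: nom +48.500 → Σnom=9.600; wc +0.049/-0.430 → slack +0.129/-0.510; half-tol=0.239, Σhalf²=0.063760
  +C: nom +29.170 → Σnom=38.770; wc +0.390/-0.390 → slack +0.519/-0.900; half-tol=0.390, Σhalf²=0.215860
  +D: nom +28.700 → Σnom=67.470; wc +0.150/-0.370 → slack +0.669/-1.270; half-tol=0.260, Σhalf²=0.283460
  +E: nom +49.600 → Σnom=117.070; wc +0.100/-0.410 → slack +0.769/-1.680; half-tol=0.255, Σhalf²=0.348485
  +F: nom +10.860 → Σnom=127.930; wc +0.210/-0.208 → slack +0.979/-1.888; half-tol=0.209, Σhalf²=0.392166
  +G: nom +36.890 → Σnom=164.820; wc +0.030/-0.270 → slack +1.009/-2.158; half-tol=0.150, Σhalf²=0.414666
  -H: nom -4.190 → Σnom=160.630; wc +0.140/-0.200 → slack +1.149/-2.358; half-tol=0.170, Σhalf²=0.443566
Nominal = 160.630. Worst-case = [160.630 - 2.358, 160.630 + 1.149] = [158.272, 161.779]. RSS = √0.443566 = 0.666.

nominal=160.630 wc=[158.272,161.779] rss=0.666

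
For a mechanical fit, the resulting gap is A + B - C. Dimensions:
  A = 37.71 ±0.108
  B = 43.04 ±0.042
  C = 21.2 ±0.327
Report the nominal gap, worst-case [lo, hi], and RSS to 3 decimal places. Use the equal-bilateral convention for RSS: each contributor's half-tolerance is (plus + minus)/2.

nominal=59.550 wc=[59.073,60.027] rss=0.347

Stack each dimension's contribution:
  +A: nom +37.710 → Σnom=37.710; wc +0.108/-0.108 → slack +0.108/-0.108; half-tol=0.108, Σhalf²=0.011664
  +B: nom +43.040 → Σnom=80.750; wc +0.042/-0.042 → slack +0.150/-0.150; half-tol=0.042, Σhalf²=0.013428
  -C: nom -21.200 → Σnom=59.550; wc +0.327/-0.327 → slack +0.477/-0.477; half-tol=0.327, Σhalf²=0.120357
Nominal = 59.550. Worst-case = [59.550 - 0.477, 59.550 + 0.477] = [59.073, 60.027]. RSS = √0.120357 = 0.347.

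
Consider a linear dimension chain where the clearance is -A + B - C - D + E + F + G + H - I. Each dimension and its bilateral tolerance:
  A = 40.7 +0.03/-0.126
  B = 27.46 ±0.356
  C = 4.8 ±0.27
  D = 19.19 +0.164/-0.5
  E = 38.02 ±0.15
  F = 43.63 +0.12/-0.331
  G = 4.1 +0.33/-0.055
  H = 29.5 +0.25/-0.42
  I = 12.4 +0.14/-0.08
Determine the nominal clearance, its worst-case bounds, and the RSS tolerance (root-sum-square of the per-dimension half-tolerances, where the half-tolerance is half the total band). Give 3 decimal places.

Stack each dimension's contribution:
  -A: nom -40.700 → Σnom=-40.700; wc +0.126/-0.030 → slack +0.126/-0.030; half-tol=0.078, Σhalf²=0.006084
  +B: nom +27.460 → Σnom=-13.240; wc +0.356/-0.356 → slack +0.482/-0.386; half-tol=0.356, Σhalf²=0.132820
  -C: nom -4.800 → Σnom=-18.040; wc +0.270/-0.270 → slack +0.752/-0.656; half-tol=0.270, Σhalf²=0.205720
  -D: nom -19.190 → Σnom=-37.230; wc +0.500/-0.164 → slack +1.252/-0.820; half-tol=0.332, Σhalf²=0.315944
  +E: nom +38.020 → Σnom=0.790; wc +0.150/-0.150 → slack +1.402/-0.970; half-tol=0.150, Σhalf²=0.338444
  +F: nom +43.630 → Σnom=44.420; wc +0.120/-0.331 → slack +1.522/-1.301; half-tol=0.226, Σhalf²=0.389294
  +G: nom +4.100 → Σnom=48.520; wc +0.330/-0.055 → slack +1.852/-1.356; half-tol=0.193, Σhalf²=0.426351
  +H: nom +29.500 → Σnom=78.020; wc +0.250/-0.420 → slack +2.102/-1.776; half-tol=0.335, Σhalf²=0.538575
  -I: nom -12.400 → Σnom=65.620; wc +0.080/-0.140 → slack +2.182/-1.916; half-tol=0.110, Σhalf²=0.550675
Nominal = 65.620. Worst-case = [65.620 - 1.916, 65.620 + 2.182] = [63.704, 67.802]. RSS = √0.550675 = 0.742.

nominal=65.620 wc=[63.704,67.802] rss=0.742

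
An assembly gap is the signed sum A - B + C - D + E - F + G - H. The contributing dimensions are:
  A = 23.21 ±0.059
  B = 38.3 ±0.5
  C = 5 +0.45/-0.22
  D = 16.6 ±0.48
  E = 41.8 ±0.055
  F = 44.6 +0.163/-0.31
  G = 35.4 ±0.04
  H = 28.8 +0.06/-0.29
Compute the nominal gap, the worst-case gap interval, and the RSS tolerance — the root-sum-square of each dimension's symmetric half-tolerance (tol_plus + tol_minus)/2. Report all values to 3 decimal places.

nominal=-22.890 wc=[-24.467,-20.706] rss=0.829

Stack each dimension's contribution:
  +A: nom +23.210 → Σnom=23.210; wc +0.059/-0.059 → slack +0.059/-0.059; half-tol=0.059, Σhalf²=0.003481
  -B: nom -38.300 → Σnom=-15.090; wc +0.500/-0.500 → slack +0.559/-0.559; half-tol=0.500, Σhalf²=0.253481
  +C: nom +5.000 → Σnom=-10.090; wc +0.450/-0.220 → slack +1.009/-0.779; half-tol=0.335, Σhalf²=0.365706
  -D: nom -16.600 → Σnom=-26.690; wc +0.480/-0.480 → slack +1.489/-1.259; half-tol=0.480, Σhalf²=0.596106
  +E: nom +41.800 → Σnom=15.110; wc +0.055/-0.055 → slack +1.544/-1.314; half-tol=0.055, Σhalf²=0.599131
  -F: nom -44.600 → Σnom=-29.490; wc +0.310/-0.163 → slack +1.854/-1.477; half-tol=0.236, Σhalf²=0.655063
  +G: nom +35.400 → Σnom=5.910; wc +0.040/-0.040 → slack +1.894/-1.517; half-tol=0.040, Σhalf²=0.656663
  -H: nom -28.800 → Σnom=-22.890; wc +0.290/-0.060 → slack +2.184/-1.577; half-tol=0.175, Σhalf²=0.687288
Nominal = -22.890. Worst-case = [-22.890 - 1.577, -22.890 + 2.184] = [-24.467, -20.706]. RSS = √0.687288 = 0.829.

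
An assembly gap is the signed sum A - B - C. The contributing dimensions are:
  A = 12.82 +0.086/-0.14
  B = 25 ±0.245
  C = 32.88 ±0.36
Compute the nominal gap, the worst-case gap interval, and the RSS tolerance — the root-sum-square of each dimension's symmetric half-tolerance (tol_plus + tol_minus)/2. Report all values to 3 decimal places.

Stack each dimension's contribution:
  +A: nom +12.820 → Σnom=12.820; wc +0.086/-0.140 → slack +0.086/-0.140; half-tol=0.113, Σhalf²=0.012769
  -B: nom -25.000 → Σnom=-12.180; wc +0.245/-0.245 → slack +0.331/-0.385; half-tol=0.245, Σhalf²=0.072794
  -C: nom -32.880 → Σnom=-45.060; wc +0.360/-0.360 → slack +0.691/-0.745; half-tol=0.360, Σhalf²=0.202394
Nominal = -45.060. Worst-case = [-45.060 - 0.745, -45.060 + 0.691] = [-45.805, -44.369]. RSS = √0.202394 = 0.450.

nominal=-45.060 wc=[-45.805,-44.369] rss=0.450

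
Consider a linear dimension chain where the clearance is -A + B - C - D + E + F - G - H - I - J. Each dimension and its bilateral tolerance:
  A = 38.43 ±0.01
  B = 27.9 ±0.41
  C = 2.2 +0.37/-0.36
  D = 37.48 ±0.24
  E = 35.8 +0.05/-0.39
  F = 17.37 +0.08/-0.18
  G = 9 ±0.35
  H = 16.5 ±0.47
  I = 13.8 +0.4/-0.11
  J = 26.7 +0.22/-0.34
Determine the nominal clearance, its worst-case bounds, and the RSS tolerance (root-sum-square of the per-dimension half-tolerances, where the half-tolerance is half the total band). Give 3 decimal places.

nominal=-63.040 wc=[-66.080,-60.620] rss=0.955

Stack each dimension's contribution:
  -A: nom -38.430 → Σnom=-38.430; wc +0.010/-0.010 → slack +0.010/-0.010; half-tol=0.010, Σhalf²=0.000100
  +B: nom +27.900 → Σnom=-10.530; wc +0.410/-0.410 → slack +0.420/-0.420; half-tol=0.410, Σhalf²=0.168200
  -C: nom -2.200 → Σnom=-12.730; wc +0.360/-0.370 → slack +0.780/-0.790; half-tol=0.365, Σhalf²=0.301425
  -D: nom -37.480 → Σnom=-50.210; wc +0.240/-0.240 → slack +1.020/-1.030; half-tol=0.240, Σhalf²=0.359025
  +E: nom +35.800 → Σnom=-14.410; wc +0.050/-0.390 → slack +1.070/-1.420; half-tol=0.220, Σhalf²=0.407425
  +F: nom +17.370 → Σnom=2.960; wc +0.080/-0.180 → slack +1.150/-1.600; half-tol=0.130, Σhalf²=0.424325
  -G: nom -9.000 → Σnom=-6.040; wc +0.350/-0.350 → slack +1.500/-1.950; half-tol=0.350, Σhalf²=0.546825
  -H: nom -16.500 → Σnom=-22.540; wc +0.470/-0.470 → slack +1.970/-2.420; half-tol=0.470, Σhalf²=0.767725
  -I: nom -13.800 → Σnom=-36.340; wc +0.110/-0.400 → slack +2.080/-2.820; half-tol=0.255, Σhalf²=0.832750
  -J: nom -26.700 → Σnom=-63.040; wc +0.340/-0.220 → slack +2.420/-3.040; half-tol=0.280, Σhalf²=0.911150
Nominal = -63.040. Worst-case = [-63.040 - 3.040, -63.040 + 2.420] = [-66.080, -60.620]. RSS = √0.911150 = 0.955.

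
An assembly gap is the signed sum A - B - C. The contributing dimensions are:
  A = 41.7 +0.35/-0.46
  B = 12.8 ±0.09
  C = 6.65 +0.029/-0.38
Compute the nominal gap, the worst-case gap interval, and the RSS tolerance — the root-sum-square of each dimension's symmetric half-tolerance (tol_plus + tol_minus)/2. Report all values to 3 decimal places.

nominal=22.250 wc=[21.671,23.070] rss=0.463

Stack each dimension's contribution:
  +A: nom +41.700 → Σnom=41.700; wc +0.350/-0.460 → slack +0.350/-0.460; half-tol=0.405, Σhalf²=0.164025
  -B: nom -12.800 → Σnom=28.900; wc +0.090/-0.090 → slack +0.440/-0.550; half-tol=0.090, Σhalf²=0.172125
  -C: nom -6.650 → Σnom=22.250; wc +0.380/-0.029 → slack +0.820/-0.579; half-tol=0.205, Σhalf²=0.213945
Nominal = 22.250. Worst-case = [22.250 - 0.579, 22.250 + 0.820] = [21.671, 23.070]. RSS = √0.213945 = 0.463.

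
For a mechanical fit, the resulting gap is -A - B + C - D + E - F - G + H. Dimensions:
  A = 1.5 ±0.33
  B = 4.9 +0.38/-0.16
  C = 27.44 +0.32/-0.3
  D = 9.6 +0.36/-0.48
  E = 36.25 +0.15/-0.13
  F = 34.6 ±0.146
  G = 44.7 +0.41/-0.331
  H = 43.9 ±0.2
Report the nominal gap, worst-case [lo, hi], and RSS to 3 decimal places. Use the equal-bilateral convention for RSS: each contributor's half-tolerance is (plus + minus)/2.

Stack each dimension's contribution:
  -A: nom -1.500 → Σnom=-1.500; wc +0.330/-0.330 → slack +0.330/-0.330; half-tol=0.330, Σhalf²=0.108900
  -B: nom -4.900 → Σnom=-6.400; wc +0.160/-0.380 → slack +0.490/-0.710; half-tol=0.270, Σhalf²=0.181800
  +C: nom +27.440 → Σnom=21.040; wc +0.320/-0.300 → slack +0.810/-1.010; half-tol=0.310, Σhalf²=0.277900
  -D: nom -9.600 → Σnom=11.440; wc +0.480/-0.360 → slack +1.290/-1.370; half-tol=0.420, Σhalf²=0.454300
  +E: nom +36.250 → Σnom=47.690; wc +0.150/-0.130 → slack +1.440/-1.500; half-tol=0.140, Σhalf²=0.473900
  -F: nom -34.600 → Σnom=13.090; wc +0.146/-0.146 → slack +1.586/-1.646; half-tol=0.146, Σhalf²=0.495216
  -G: nom -44.700 → Σnom=-31.610; wc +0.331/-0.410 → slack +1.917/-2.056; half-tol=0.370, Σhalf²=0.632486
  +H: nom +43.900 → Σnom=12.290; wc +0.200/-0.200 → slack +2.117/-2.256; half-tol=0.200, Σhalf²=0.672486
Nominal = 12.290. Worst-case = [12.290 - 2.256, 12.290 + 2.117] = [10.034, 14.407]. RSS = √0.672486 = 0.820.

nominal=12.290 wc=[10.034,14.407] rss=0.820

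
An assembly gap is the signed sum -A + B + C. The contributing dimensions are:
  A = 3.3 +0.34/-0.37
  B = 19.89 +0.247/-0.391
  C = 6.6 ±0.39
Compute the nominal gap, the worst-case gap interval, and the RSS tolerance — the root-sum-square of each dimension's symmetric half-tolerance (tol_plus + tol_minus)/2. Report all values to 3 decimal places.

Stack each dimension's contribution:
  -A: nom -3.300 → Σnom=-3.300; wc +0.370/-0.340 → slack +0.370/-0.340; half-tol=0.355, Σhalf²=0.126025
  +B: nom +19.890 → Σnom=16.590; wc +0.247/-0.391 → slack +0.617/-0.731; half-tol=0.319, Σhalf²=0.227786
  +C: nom +6.600 → Σnom=23.190; wc +0.390/-0.390 → slack +1.007/-1.121; half-tol=0.390, Σhalf²=0.379886
Nominal = 23.190. Worst-case = [23.190 - 1.121, 23.190 + 1.007] = [22.069, 24.197]. RSS = √0.379886 = 0.616.

nominal=23.190 wc=[22.069,24.197] rss=0.616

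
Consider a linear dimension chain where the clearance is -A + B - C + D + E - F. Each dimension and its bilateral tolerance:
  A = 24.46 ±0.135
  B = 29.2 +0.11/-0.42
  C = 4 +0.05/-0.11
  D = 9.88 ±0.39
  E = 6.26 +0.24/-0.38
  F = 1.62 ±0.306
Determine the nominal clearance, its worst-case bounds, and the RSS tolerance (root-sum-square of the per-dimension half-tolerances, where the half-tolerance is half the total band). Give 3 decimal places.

nominal=15.260 wc=[13.579,16.551] rss=0.661

Stack each dimension's contribution:
  -A: nom -24.460 → Σnom=-24.460; wc +0.135/-0.135 → slack +0.135/-0.135; half-tol=0.135, Σhalf²=0.018225
  +B: nom +29.200 → Σnom=4.740; wc +0.110/-0.420 → slack +0.245/-0.555; half-tol=0.265, Σhalf²=0.088450
  -C: nom -4.000 → Σnom=0.740; wc +0.110/-0.050 → slack +0.355/-0.605; half-tol=0.080, Σhalf²=0.094850
  +D: nom +9.880 → Σnom=10.620; wc +0.390/-0.390 → slack +0.745/-0.995; half-tol=0.390, Σhalf²=0.246950
  +E: nom +6.260 → Σnom=16.880; wc +0.240/-0.380 → slack +0.985/-1.375; half-tol=0.310, Σhalf²=0.343050
  -F: nom -1.620 → Σnom=15.260; wc +0.306/-0.306 → slack +1.291/-1.681; half-tol=0.306, Σhalf²=0.436686
Nominal = 15.260. Worst-case = [15.260 - 1.681, 15.260 + 1.291] = [13.579, 16.551]. RSS = √0.436686 = 0.661.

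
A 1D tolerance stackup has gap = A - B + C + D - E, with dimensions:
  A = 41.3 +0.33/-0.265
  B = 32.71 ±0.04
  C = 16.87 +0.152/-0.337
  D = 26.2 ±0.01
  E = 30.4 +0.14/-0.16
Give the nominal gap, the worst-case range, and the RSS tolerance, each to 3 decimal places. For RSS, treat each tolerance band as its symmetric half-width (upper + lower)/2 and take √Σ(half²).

nominal=21.260 wc=[20.468,21.952] rss=0.415

Stack each dimension's contribution:
  +A: nom +41.300 → Σnom=41.300; wc +0.330/-0.265 → slack +0.330/-0.265; half-tol=0.297, Σhalf²=0.088506
  -B: nom -32.710 → Σnom=8.590; wc +0.040/-0.040 → slack +0.370/-0.305; half-tol=0.040, Σhalf²=0.090106
  +C: nom +16.870 → Σnom=25.460; wc +0.152/-0.337 → slack +0.522/-0.642; half-tol=0.244, Σhalf²=0.149887
  +D: nom +26.200 → Σnom=51.660; wc +0.010/-0.010 → slack +0.532/-0.652; half-tol=0.010, Σhalf²=0.149986
  -E: nom -30.400 → Σnom=21.260; wc +0.160/-0.140 → slack +0.692/-0.792; half-tol=0.150, Σhalf²=0.172486
Nominal = 21.260. Worst-case = [21.260 - 0.792, 21.260 + 0.692] = [20.468, 21.952]. RSS = √0.172486 = 0.415.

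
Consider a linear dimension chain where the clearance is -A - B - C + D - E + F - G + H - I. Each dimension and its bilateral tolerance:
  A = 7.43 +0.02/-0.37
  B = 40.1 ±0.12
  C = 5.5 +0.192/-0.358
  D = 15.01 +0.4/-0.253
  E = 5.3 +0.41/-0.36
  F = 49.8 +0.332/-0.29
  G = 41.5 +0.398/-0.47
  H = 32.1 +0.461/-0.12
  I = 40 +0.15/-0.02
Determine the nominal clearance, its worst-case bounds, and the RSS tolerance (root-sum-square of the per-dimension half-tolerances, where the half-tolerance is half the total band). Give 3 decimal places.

nominal=-42.920 wc=[-44.873,-40.029] rss=0.872

Stack each dimension's contribution:
  -A: nom -7.430 → Σnom=-7.430; wc +0.370/-0.020 → slack +0.370/-0.020; half-tol=0.195, Σhalf²=0.038025
  -B: nom -40.100 → Σnom=-47.530; wc +0.120/-0.120 → slack +0.490/-0.140; half-tol=0.120, Σhalf²=0.052425
  -C: nom -5.500 → Σnom=-53.030; wc +0.358/-0.192 → slack +0.848/-0.332; half-tol=0.275, Σhalf²=0.128050
  +D: nom +15.010 → Σnom=-38.020; wc +0.400/-0.253 → slack +1.248/-0.585; half-tol=0.327, Σhalf²=0.234652
  -E: nom -5.300 → Σnom=-43.320; wc +0.360/-0.410 → slack +1.608/-0.995; half-tol=0.385, Σhalf²=0.382877
  +F: nom +49.800 → Σnom=6.480; wc +0.332/-0.290 → slack +1.940/-1.285; half-tol=0.311, Σhalf²=0.479598
  -G: nom -41.500 → Σnom=-35.020; wc +0.470/-0.398 → slack +2.410/-1.683; half-tol=0.434, Σhalf²=0.667954
  +H: nom +32.100 → Σnom=-2.920; wc +0.461/-0.120 → slack +2.871/-1.803; half-tol=0.290, Σhalf²=0.752344
  -I: nom -40.000 → Σnom=-42.920; wc +0.020/-0.150 → slack +2.891/-1.953; half-tol=0.085, Σhalf²=0.759570
Nominal = -42.920. Worst-case = [-42.920 - 1.953, -42.920 + 2.891] = [-44.873, -40.029]. RSS = √0.759570 = 0.872.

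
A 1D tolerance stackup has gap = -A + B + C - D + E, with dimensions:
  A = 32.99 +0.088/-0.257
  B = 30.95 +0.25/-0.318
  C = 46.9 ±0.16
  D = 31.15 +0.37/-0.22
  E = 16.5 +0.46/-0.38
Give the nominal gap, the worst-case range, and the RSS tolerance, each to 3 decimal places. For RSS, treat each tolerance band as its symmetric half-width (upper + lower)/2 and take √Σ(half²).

nominal=30.210 wc=[28.894,31.557] rss=0.632

Stack each dimension's contribution:
  -A: nom -32.990 → Σnom=-32.990; wc +0.257/-0.088 → slack +0.257/-0.088; half-tol=0.172, Σhalf²=0.029756
  +B: nom +30.950 → Σnom=-2.040; wc +0.250/-0.318 → slack +0.507/-0.406; half-tol=0.284, Σhalf²=0.110412
  +C: nom +46.900 → Σnom=44.860; wc +0.160/-0.160 → slack +0.667/-0.566; half-tol=0.160, Σhalf²=0.136012
  -D: nom -31.150 → Σnom=13.710; wc +0.220/-0.370 → slack +0.887/-0.936; half-tol=0.295, Σhalf²=0.223037
  +E: nom +16.500 → Σnom=30.210; wc +0.460/-0.380 → slack +1.347/-1.316; half-tol=0.420, Σhalf²=0.399437
Nominal = 30.210. Worst-case = [30.210 - 1.316, 30.210 + 1.347] = [28.894, 31.557]. RSS = √0.399437 = 0.632.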